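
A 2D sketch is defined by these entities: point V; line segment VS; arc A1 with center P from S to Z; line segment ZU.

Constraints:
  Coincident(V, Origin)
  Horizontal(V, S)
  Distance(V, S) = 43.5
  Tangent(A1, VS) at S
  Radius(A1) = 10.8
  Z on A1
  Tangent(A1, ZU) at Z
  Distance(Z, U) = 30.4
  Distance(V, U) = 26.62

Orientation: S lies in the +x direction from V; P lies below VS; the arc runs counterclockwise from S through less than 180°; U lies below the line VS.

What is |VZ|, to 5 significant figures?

36.436

V is at the origin; VS is horizontal with |VS| = 43.5 and S on the +x side, so S = (43.500, 0.0000). Tangency of A1 to VS means the radius PS is perpendicular to VS, so P = S + (0, -10.8) = (43.500, -10.800). Since PZ ⟂ ZU (tangency), |PU| = √(10.8² + 30.4²) = 32.261 regardless of where Z sits on A1. So U lies on both circle(V, 26.62) and circle(P, 32.261); the below-VS intersection is U = (13.590, -22.890). Z is the foot of the tangent from U: Z = (36.334, -2.7197).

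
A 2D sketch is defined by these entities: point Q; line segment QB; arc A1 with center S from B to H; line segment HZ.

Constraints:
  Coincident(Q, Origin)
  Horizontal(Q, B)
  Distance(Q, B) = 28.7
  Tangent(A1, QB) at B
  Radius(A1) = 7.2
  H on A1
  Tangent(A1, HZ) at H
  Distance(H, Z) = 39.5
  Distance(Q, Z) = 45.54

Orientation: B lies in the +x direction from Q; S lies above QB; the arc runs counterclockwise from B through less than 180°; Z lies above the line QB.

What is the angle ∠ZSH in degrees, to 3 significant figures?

79.7°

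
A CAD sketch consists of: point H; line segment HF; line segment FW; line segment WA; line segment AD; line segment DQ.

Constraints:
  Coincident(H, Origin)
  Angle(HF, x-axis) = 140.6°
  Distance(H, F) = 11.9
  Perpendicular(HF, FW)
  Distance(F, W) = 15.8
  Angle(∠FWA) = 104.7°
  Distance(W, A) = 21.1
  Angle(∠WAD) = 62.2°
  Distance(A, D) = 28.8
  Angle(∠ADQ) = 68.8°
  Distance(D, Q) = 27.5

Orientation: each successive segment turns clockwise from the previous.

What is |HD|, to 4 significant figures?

7.175

H is at the origin; HF runs at 140.6° with length 11.9, so F = (-9.196, 7.553). The perpendicularity gives FW at right angles to HF, so FW runs at 50.60°; with |FW| = 15.8, W = (0.8332, 19.76). ∠FWA = 104.7° gives WA at -24.70° from the x-axis; with |WA| = 21.1, A = (20.00, 10.95). ∠WAD = 62.2° gives AD at -142.5° from the x-axis; with |AD| = 28.8, D = (-2.846, -6.587). Then |HD| = |D − H| = 7.175.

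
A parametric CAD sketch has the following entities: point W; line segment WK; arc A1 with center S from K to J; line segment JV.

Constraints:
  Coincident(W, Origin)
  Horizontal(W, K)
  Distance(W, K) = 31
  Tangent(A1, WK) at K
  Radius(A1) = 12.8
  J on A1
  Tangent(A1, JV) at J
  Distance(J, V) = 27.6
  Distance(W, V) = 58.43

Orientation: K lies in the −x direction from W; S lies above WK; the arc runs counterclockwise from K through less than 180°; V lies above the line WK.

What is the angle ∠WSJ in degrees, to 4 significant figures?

66.81°

Checks: |SJ| = 12.80 ✓; ∠(SJ, JV) = 90.00° ✓; |JV| = 27.60 ✓; |WV| = 58.43 ✓.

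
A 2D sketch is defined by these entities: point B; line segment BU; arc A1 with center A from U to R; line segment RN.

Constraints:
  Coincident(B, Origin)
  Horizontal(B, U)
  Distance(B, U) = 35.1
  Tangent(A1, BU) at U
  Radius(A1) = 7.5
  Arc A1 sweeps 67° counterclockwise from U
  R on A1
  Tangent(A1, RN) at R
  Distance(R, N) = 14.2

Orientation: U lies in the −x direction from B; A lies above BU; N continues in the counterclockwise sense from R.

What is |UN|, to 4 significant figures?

21.59

B is at the origin; B and U share the same y with |BU| = 35.1 and U on the −x side, so U = (-35.10, 0.000). Tangency of A1 to BU means the radius AU is perpendicular to BU, so A = U + (0, 7.5) = (-35.10, 7.500). On A1, U sits at bearing -90° from A; a 67° counterclockwise sweep puts R at bearing -23°, so R = A + 7.5·(cos -23°, sin -23°) = (-28.20, 4.570). A1 meets RN tangentially, so AR is at right angles to RN, so RN runs along (−sin -23°, cos -23°); with |RN| = 14.2, N = (-22.65, 17.64). Then |UN| = |N − U| = 21.59.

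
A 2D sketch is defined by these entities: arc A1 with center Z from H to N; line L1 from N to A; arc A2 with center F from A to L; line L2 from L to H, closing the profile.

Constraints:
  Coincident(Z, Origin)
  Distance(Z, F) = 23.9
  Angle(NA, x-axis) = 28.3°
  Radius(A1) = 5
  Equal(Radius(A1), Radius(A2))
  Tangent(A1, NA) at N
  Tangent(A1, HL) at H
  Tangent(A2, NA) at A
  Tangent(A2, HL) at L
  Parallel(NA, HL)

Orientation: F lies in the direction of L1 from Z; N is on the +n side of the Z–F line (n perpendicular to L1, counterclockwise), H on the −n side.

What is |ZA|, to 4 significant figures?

24.42

The slot axis is L1's direction at 28.3°, so u = (cos 28.3°, sin 28.3°) = (0.8805, 0.4741) and n = (−sin 28.3°, cos 28.3°) = (-0.4741, 0.8805). Z is at the origin and F lies 23.9 along u from Z, so F = 23.9·u = (21.04, 11.33). Tangency of A1 to both parallel lines with radius 5.0 puts N and H at Z ± 5.0·n: N = (-2.370, 4.402), H = (2.370, -4.402). Equal radii place A and L the same way about F: A = F + 5.0·n = (18.67, 15.73), L = F − 5.0·n = (23.41, 6.928). Then |ZA| = |A − Z| = 24.42.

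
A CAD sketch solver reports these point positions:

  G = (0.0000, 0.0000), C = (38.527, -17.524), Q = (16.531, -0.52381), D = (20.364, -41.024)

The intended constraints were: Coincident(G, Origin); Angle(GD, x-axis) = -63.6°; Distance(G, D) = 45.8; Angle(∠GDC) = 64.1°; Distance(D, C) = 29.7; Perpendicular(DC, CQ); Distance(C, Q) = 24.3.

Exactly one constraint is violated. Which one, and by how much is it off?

Distance(C, Q) = 24.3 — off by 3.50.

G = (0.00, 0.00) ✓; GD at -63.60° ✓; |GD| = 45.80 ✓; ∠GDC = 64.10° ✓; |DC| = 29.70 ✓; ∠(DC, CQ) = 90.00° ✓; |CQ| = 27.80 ✗.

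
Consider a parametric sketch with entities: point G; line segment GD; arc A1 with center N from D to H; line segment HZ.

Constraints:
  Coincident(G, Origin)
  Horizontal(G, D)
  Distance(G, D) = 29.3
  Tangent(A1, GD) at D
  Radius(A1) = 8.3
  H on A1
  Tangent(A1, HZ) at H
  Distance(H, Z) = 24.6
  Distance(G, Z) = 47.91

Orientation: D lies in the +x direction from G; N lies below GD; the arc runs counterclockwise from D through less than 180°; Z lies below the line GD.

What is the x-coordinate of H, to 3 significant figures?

22.0

G is at the origin; G and D share the same y with |GD| = 29.3 and D on the +x side, so D = (29.3, 0.00). Since A1 is tangent to GD there, ND ⟂ GD, so N = D + (0, -8.3) = (29.3, -8.30). Since NH ⟂ HZ (tangency), |NZ| = √(8.3² + 24.6²) = 26.0 regardless of where H sits on A1. So Z lies on both circle(G, 47.91) and circle(N, 26.0); the below-GD intersection is Z = (33.9, -33.9). H is the foot of the tangent from Z: H = (22.0, -12.3).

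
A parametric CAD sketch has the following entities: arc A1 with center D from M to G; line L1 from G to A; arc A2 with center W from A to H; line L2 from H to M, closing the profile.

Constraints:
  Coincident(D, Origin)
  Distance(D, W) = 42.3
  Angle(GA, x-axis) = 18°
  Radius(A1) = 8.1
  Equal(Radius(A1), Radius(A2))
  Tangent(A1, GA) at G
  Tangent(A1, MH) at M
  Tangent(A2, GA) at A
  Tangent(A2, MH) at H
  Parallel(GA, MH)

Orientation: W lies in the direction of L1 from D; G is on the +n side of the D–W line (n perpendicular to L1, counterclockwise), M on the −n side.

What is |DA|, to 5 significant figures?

43.069

The slot axis is L1's direction at 18.0°, so u = (cos 18.0°, sin 18.0°) = (0.95106, 0.30902) and n = (−sin 18.0°, cos 18.0°) = (-0.30902, 0.95106). D is at the origin and W lies 42.3 along u from D, so W = 42.3·u = (40.230, 13.071). Tangency of A1 to both parallel lines with radius 8.1 puts G and M at D ± 8.1·n: G = (-2.5030, 7.7036), M = (2.5030, -7.7036). Equal radii place A and H the same way about W: A = W + 8.1·n = (37.727, 20.775), H = W − 8.1·n = (42.733, 5.3679). Then |DA| = |A − D| = 43.069.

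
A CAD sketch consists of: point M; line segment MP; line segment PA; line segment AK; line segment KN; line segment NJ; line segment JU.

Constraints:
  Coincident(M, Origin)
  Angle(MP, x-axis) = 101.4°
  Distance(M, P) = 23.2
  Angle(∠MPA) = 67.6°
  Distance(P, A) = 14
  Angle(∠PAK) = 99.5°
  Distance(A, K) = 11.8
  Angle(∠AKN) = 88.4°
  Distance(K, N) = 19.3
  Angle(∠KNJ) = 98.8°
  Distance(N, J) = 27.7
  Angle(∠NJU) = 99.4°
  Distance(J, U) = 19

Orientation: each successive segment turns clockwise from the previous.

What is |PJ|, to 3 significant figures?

16.5

∠AKN = 88.4° gives KN at 177° from the x-axis; with |KN| = 19.3, N = (-10.4, 9.32). ∠KNJ = 98.8° gives NJ at 95.7° from the x-axis; with |NJ| = 27.7, J = (-13.2, 36.9). Then |PJ| = |J − P| = 16.5.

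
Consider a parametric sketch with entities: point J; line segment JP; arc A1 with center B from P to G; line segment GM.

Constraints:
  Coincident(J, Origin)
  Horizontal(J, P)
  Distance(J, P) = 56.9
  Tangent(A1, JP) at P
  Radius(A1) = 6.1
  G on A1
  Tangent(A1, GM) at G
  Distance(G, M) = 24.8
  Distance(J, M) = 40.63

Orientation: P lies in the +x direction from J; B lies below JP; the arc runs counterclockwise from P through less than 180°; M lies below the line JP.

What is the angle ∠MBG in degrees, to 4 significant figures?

76.18°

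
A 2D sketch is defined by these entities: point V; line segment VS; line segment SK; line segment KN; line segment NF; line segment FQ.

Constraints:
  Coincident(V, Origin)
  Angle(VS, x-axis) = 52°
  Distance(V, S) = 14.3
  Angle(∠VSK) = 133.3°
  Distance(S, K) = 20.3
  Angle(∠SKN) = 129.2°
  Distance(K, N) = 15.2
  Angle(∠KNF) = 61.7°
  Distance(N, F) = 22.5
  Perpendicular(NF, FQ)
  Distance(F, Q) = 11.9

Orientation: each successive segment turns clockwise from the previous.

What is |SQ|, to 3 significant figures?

7.06

∠KNF = 61.7° gives NF at -164° from the x-axis; with |NF| = 22.5, F = (18.1, -3.98). NF ⟂ FQ, so FQ runs at 106°; with |FQ| = 11.9, Q = (14.7, 7.45). Then |SQ| = |Q − S| = 7.06.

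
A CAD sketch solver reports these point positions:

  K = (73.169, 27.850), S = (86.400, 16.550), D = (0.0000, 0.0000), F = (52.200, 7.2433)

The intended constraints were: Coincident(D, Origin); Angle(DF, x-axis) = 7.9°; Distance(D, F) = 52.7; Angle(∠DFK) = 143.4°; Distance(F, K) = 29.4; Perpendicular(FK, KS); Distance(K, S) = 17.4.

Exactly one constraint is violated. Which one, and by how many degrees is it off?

Perpendicular(FK, KS) — off by 5.00°.

D = (0.00, 0.00) ✓; DF at 7.900° ✓; |DF| = 52.70 ✓; ∠DFK = 143.4° ✓; |FK| = 29.40 ✓; ∠(FK, KS) = 85.00° ✗; |KS| = 17.40 ✓.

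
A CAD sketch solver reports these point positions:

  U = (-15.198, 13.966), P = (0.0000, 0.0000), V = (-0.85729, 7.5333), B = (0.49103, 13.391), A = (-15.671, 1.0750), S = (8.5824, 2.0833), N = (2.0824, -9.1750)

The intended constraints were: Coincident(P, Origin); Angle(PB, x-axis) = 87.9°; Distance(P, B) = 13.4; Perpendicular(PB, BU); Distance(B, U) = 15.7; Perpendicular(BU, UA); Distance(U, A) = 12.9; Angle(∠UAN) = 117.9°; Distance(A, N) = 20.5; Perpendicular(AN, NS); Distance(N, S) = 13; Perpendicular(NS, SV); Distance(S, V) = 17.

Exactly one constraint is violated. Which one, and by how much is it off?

Distance(S, V) = 17 — off by 6.10.

P = (0.00, 0.00) ✓; PB at 87.90° ✓; |PB| = 13.40 ✓; ∠(PB, BU) = 90.00° ✓; |BU| = 15.70 ✓; ∠(BU, UA) = 90.00° ✓; |UA| = 12.90 ✓; ∠UAN = 117.9° ✓; |AN| = 20.50 ✓; ∠(AN, NS) = 90.00° ✓; |NS| = 13.00 ✓; ∠(NS, SV) = 90.00° ✓; |SV| = 10.90 ✗.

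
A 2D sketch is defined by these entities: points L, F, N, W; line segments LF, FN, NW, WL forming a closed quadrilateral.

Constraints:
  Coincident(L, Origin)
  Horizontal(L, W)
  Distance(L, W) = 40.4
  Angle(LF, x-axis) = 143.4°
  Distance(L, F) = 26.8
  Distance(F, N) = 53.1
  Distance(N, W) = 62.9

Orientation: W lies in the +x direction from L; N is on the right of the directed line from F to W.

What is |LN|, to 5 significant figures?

37.765

L is at the origin; LW is horizontal with |LW| = 40.4 and W in +x, so W = (40.4, 0). LF runs at 143.4° with |LF| = 26.8, so F = (-21.516, 15.979). N is determined by |FN| = 53.1 and |NW| = 62.9 together: it lies at the intersection of circle(F, 53.1) and circle(W, 62.9). With |FW| = 63.944, the foot of the radical line on FW is 23.083 from F and the perpendicular offset is √(53.1² − 23.083²) = 47.820. Taking the right-of-FW solution: N = (-11.114, -36.093).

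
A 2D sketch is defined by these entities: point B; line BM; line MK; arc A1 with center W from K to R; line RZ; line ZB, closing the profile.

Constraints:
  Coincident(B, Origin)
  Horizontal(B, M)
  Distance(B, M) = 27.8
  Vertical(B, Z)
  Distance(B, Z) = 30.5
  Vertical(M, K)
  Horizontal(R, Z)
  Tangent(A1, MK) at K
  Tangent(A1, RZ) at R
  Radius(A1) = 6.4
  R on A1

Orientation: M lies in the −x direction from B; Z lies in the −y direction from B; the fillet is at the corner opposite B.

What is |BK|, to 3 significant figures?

36.8

The virtual corner opposite B is at (-27.8, -30.5). A1 meets MK tangentially, so WK is at right angles to MK and A1 meets RZ tangentially, so WR is at right angles to RZ, with radius 6.4, so the center W sits 6.4 in from both sides at W = (-21.4, -24.1). That places the tangent points at K = (-27.8, -24.1) on MK and R = (-21.4, -30.5) on RZ. Then |BK| = |K − B| = 36.8.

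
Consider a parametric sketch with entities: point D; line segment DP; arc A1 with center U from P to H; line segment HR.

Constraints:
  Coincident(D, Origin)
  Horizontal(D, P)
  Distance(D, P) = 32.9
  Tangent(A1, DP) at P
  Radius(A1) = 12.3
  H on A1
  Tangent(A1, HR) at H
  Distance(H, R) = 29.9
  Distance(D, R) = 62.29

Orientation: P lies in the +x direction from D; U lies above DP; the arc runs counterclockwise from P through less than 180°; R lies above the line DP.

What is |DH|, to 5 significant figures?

46.728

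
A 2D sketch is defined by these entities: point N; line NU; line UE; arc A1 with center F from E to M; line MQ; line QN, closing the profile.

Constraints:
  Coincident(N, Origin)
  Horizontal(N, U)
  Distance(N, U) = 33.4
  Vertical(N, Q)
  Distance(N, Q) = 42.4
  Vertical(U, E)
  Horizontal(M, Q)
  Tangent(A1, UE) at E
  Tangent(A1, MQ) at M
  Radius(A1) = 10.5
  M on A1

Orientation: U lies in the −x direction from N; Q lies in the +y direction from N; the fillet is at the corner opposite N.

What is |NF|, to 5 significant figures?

39.269

N and Q share the same x with |NQ| = 42.4 and Q on the +y side, so Q = (0.0000, 42.400). The virtual corner opposite N is at (-33.400, 42.400). Tangency of A1 to UE means the radius FE is perpendicular to UE and the tangent condition forces FM to be normal to MQ, with radius 10.5, so the center F sits 10.5 in from both sides at F = (-22.900, 31.900). Then |NF| = |F − N| = 39.269.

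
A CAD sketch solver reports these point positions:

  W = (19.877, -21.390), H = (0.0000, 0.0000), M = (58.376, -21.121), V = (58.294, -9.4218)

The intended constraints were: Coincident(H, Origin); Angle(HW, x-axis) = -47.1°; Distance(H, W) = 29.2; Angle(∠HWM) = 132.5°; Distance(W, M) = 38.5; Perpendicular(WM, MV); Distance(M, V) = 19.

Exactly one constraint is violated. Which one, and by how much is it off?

Distance(M, V) = 19 — off by 7.30.

H = (0.00, 0.00) ✓; HW at -47.10° ✓; |HW| = 29.20 ✓; ∠HWM = 132.5° ✓; |WM| = 38.50 ✓; ∠(WM, MV) = 90.00° ✓; |MV| = 11.70 ✗.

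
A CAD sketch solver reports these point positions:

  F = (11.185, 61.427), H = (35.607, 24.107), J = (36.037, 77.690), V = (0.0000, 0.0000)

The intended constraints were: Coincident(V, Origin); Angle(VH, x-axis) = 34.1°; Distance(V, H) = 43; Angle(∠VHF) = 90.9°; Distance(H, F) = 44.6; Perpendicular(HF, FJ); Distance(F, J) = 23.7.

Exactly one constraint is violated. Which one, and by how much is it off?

Distance(F, J) = 23.7 — off by 6.00.

V = (0.00, 0.00) ✓; VH at 34.10° ✓; |VH| = 43.00 ✓; ∠VHF = 90.90° ✓; |HF| = 44.60 ✓; ∠(HF, FJ) = 90.00° ✓; |FJ| = 29.70 ✗.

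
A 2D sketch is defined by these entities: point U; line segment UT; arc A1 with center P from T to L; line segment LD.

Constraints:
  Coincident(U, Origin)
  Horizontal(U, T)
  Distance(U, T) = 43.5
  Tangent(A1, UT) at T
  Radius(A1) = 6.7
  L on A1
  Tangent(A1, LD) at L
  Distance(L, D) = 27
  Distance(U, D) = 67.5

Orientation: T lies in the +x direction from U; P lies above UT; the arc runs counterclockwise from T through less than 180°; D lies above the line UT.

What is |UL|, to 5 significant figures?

49.653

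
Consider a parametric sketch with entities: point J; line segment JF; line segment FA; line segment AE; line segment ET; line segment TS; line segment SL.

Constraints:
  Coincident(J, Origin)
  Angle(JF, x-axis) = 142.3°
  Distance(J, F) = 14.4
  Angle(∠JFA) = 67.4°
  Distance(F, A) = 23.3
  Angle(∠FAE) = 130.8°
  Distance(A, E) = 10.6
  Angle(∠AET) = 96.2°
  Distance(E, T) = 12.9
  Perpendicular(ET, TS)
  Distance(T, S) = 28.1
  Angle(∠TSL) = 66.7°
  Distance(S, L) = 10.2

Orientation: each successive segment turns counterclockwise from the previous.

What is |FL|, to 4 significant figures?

11.75

ET is perpendicular to TS, so TS runs at 117.9°; with |TS| = 28.1, S = (-13.27, 8.403). ∠TSL = 66.7° gives SL at -128.8° from the x-axis; with |SL| = 10.2, L = (-19.66, 0.4539). Then |FL| = |L − F| = 11.75.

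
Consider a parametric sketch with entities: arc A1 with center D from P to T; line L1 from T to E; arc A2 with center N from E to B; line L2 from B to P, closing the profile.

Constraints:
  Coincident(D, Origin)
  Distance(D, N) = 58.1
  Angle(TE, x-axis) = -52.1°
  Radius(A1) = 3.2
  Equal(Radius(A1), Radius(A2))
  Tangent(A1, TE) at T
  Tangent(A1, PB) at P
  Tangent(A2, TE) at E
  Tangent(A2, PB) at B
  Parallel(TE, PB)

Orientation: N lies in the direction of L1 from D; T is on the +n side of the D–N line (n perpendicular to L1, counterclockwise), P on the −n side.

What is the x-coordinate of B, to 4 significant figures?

33.16

Tangency of A1 to both parallel lines with radius 3.2 puts T and P at D ± 3.2·n: T = (2.525, 1.966), P = (-2.525, -1.966). Equal radii place E and B the same way about N: E = N + 3.2·n = (38.22, -43.88), B = N − 3.2·n = (33.16, -47.81). So B.x = 33.16.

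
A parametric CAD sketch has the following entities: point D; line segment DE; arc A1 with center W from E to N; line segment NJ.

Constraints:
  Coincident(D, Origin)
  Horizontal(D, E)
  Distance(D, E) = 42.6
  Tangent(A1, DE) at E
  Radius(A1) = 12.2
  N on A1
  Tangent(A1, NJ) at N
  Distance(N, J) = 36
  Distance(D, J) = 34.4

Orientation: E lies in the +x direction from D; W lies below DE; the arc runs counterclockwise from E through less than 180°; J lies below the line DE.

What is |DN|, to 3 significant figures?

33.4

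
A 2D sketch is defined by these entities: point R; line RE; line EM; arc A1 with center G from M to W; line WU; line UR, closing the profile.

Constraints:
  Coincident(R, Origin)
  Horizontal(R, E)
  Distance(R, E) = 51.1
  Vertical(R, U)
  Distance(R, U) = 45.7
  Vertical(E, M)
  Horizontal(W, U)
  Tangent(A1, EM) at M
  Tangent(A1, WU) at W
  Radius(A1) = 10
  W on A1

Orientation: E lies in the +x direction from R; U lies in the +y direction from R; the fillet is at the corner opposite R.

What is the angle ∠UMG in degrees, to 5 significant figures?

11.073°

R is at the origin; R and E share the same y with |RE| = 51.1 and E on the +x side, so E = (51.100, 0.0000). RU is vertical with |RU| = 45.7 and U on the +y side, so U = (0.0000, 45.700). The virtual corner opposite R is at (51.100, 45.700). The tangent condition forces GM to be normal to EM and since A1 is tangent to WU there, GW ⟂ WU, with radius 10.0, so the center G sits 10.0 in from both sides at G = (41.100, 35.700). That places the tangent points at M = (51.100, 35.700) on EM and W = (41.100, 45.700) on WU. Then cos ∠UMG = MU·MG / (|MU||MG|), giving 11.073°.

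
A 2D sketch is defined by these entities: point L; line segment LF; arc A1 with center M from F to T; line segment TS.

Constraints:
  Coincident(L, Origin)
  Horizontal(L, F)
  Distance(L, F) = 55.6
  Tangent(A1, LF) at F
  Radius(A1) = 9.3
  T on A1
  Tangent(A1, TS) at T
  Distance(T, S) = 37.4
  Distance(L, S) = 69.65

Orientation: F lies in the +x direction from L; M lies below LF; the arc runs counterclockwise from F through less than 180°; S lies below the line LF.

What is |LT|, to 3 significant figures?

47.5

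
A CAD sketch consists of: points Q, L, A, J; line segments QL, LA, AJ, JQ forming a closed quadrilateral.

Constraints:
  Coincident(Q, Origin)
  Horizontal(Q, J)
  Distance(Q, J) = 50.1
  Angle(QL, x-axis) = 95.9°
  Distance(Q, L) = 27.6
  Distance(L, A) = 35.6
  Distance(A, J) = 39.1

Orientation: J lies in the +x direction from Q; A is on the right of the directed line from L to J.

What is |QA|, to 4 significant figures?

12.48

Q is at the origin; Q and J share the same y with |QJ| = 50.1 and J in +x, so J = (50.1, 0). QL runs at 95.9° with |QL| = 27.6, so L = (-2.837, 27.45). A is determined by |LA| = 35.6 and |AJ| = 39.1 together: it lies at the intersection of circle(L, 35.6) and circle(J, 39.1). With |LJ| = 59.63, the foot of the radical line on LJ is 27.62 from L and the perpendicular offset is √(35.6² − 27.62²) = 22.46. Taking the right-of-LJ solution: A = (11.35, -5.198).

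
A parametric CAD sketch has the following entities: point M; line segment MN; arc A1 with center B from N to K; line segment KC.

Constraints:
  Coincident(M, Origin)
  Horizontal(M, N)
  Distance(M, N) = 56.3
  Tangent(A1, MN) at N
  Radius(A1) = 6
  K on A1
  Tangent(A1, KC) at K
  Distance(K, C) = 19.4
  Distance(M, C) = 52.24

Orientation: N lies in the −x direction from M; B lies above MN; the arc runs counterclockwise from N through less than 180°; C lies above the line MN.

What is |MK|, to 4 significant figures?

50.65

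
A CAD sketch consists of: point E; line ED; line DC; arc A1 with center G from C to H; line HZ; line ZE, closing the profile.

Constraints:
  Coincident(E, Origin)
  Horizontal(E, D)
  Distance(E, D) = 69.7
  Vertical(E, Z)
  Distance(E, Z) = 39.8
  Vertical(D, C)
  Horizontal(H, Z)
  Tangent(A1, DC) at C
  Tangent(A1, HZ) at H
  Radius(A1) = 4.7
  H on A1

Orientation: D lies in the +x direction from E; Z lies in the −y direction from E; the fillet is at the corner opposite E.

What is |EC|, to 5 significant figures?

78.039

The virtual corner opposite E is at (69.700, -39.800). Since A1 is tangent to DC there, GC ⟂ DC and the tangent condition forces GH to be normal to HZ, with radius 4.7, so the center G sits 4.7 in from both sides at G = (65.000, -35.100). That places the tangent points at C = (69.700, -35.100) on DC and H = (65.000, -39.800) on HZ. Then |EC| = |C − E| = 78.039.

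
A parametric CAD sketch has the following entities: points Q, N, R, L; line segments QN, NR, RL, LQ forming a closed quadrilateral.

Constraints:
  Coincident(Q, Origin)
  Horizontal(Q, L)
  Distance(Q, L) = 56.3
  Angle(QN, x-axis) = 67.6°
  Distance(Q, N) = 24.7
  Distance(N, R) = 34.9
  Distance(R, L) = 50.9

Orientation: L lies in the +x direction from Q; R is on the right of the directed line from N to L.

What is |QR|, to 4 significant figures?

13.78

Q is at the origin; Q and L share the same y with |QL| = 56.3 and L in +x, so L = (56.3, 0). QN runs at 67.6° with |QN| = 24.7, so N = (9.412, 22.84). R is determined by |NR| = 34.9 and |RL| = 50.9 together: it lies at the intersection of circle(N, 34.9) and circle(L, 50.9). With |NL| = 52.15, the foot of the radical line on NL is 12.92 from N and the perpendicular offset is √(34.9² − 12.92²) = 32.42. Taking the right-of-NL solution: R = (6.827, -11.97).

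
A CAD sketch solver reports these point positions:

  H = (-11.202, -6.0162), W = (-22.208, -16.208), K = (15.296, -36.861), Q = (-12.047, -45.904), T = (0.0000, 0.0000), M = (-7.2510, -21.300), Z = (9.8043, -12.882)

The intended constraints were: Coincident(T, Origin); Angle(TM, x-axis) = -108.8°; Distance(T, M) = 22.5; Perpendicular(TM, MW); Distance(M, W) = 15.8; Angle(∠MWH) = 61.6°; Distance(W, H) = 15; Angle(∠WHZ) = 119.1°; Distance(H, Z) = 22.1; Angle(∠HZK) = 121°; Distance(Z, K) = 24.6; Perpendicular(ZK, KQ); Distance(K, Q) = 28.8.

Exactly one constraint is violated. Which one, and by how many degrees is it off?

Perpendicular(ZK, KQ) — off by 5.40°.

T = (0.00, 0.00) ✓; TM at -108.8° ✓; |TM| = 22.50 ✓; ∠(TM, MW) = 90.00° ✓; |MW| = 15.80 ✓; ∠MWH = 61.60° ✓; |WH| = 15.00 ✓; ∠WHZ = 119.1° ✓; |HZ| = 22.10 ✓; ∠HZK = 121.0° ✓; |ZK| = 24.60 ✓; ∠(ZK, KQ) = 84.60° ✗; |KQ| = 28.80 ✓.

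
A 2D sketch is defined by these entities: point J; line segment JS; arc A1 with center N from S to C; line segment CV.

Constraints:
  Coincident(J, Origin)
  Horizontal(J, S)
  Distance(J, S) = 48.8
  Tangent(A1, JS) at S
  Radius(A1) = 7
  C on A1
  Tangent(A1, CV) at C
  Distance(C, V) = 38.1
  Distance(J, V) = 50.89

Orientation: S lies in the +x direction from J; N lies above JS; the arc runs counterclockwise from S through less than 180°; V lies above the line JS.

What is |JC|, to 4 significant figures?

55.42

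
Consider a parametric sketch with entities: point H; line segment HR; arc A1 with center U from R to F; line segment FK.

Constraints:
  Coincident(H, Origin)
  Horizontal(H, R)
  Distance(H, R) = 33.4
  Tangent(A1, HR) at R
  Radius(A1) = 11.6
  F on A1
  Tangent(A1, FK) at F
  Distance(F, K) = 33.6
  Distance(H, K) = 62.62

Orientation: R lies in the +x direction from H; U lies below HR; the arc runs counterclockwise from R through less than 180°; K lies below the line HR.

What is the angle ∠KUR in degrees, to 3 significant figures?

165°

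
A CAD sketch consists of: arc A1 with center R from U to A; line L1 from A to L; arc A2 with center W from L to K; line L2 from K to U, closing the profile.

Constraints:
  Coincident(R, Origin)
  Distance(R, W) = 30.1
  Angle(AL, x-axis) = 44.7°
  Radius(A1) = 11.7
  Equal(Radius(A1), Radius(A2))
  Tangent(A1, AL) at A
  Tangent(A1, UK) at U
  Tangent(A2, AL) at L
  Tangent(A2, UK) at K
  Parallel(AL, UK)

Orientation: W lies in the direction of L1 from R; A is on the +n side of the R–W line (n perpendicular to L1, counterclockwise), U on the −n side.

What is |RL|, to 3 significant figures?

32.3

The slot axis is L1's direction at 44.7°, so u = (cos 44.7°, sin 44.7°) = (0.711, 0.703) and n = (−sin 44.7°, cos 44.7°) = (-0.703, 0.711). R is at the origin and W lies 30.1 along u from R, so W = 30.1·u = (21.4, 21.2). Tangency of A1 to both parallel lines with radius 11.7 puts A and U at R ± 11.7·n: A = (-8.23, 8.32), U = (8.23, -8.32). Equal radii place L and K the same way about W: L = W + 11.7·n = (13.2, 29.5), K = W − 11.7·n = (29.6, 12.9). Then |RL| = |L − R| = 32.3.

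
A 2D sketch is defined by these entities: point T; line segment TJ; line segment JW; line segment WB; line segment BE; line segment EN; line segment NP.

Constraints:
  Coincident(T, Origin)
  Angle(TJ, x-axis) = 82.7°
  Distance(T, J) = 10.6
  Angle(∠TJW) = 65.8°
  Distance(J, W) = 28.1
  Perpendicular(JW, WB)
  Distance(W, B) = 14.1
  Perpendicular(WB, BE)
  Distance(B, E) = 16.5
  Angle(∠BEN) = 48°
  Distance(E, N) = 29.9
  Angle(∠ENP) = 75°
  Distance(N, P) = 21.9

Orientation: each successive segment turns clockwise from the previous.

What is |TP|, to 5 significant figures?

39.194

T is at the origin; TJ runs at 82.7° with length 10.6, so J = (1.3469, 10.514). ∠TJW = 65.8° gives JW at -31.500° from the x-axis; with |JW| = 28.1, W = (25.306, -4.1681). JW is perpendicular to WB, so WB runs at -121.50°; with |WB| = 14.1, B = (17.939, -16.190). The perpendicularity gives BE at right angles to WB, so BE runs at 148.50°; with |BE| = 16.5, E = (3.8703, -7.5691). ∠BEN = 48.0° gives EN at 16.500° from the x-axis; with |EN| = 29.9, N = (32.539, 0.92293). ∠ENP = 75.0° gives NP at -88.500° from the x-axis; with |NP| = 21.9, P = (33.112, -20.970). Then |TP| = |P − T| = 39.194.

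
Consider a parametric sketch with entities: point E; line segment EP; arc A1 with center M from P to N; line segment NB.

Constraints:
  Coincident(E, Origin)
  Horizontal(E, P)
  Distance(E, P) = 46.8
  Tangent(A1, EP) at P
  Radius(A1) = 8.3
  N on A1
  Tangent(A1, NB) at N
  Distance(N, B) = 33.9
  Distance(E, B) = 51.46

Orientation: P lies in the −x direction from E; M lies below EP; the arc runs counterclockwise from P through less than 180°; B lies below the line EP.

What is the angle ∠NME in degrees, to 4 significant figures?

151.8°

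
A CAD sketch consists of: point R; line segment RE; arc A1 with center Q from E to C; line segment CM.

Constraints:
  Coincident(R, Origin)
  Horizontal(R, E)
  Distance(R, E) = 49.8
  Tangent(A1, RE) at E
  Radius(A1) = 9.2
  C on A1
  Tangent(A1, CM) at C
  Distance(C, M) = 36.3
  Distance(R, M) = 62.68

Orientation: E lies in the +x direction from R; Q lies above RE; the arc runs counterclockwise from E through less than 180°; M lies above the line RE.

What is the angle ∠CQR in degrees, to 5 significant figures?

165.20°

Checks: R = (0.00, 0.00) ✓; |QC| = 9.200 ✓; ∠(QC, CM) = 90.00° ✓; |CM| = 36.30 ✓; |RM| = 62.68 ✓.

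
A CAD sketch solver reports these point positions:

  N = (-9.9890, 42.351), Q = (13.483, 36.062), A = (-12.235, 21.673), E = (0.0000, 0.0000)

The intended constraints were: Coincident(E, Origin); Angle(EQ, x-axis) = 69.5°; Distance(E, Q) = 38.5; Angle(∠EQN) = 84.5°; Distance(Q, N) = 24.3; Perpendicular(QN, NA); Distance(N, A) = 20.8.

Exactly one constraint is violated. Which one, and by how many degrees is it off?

Perpendicular(QN, NA) — off by 8.80°.

E = (0.00, 0.00) ✓; EQ at 69.50° ✓; |EQ| = 38.50 ✓; ∠EQN = 84.50° ✓; |QN| = 24.30 ✓; ∠(QN, NA) = 98.80° ✗; |NA| = 20.80 ✓.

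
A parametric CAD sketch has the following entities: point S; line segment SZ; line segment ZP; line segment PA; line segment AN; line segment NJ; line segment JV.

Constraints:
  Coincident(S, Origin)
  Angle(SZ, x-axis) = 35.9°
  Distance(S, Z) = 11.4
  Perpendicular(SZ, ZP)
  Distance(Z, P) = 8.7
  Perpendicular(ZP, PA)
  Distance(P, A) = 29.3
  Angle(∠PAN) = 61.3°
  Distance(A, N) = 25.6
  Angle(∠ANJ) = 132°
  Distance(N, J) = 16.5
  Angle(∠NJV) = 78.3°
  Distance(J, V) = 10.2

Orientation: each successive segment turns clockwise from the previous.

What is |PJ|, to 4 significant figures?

26.27

S is at the origin; SZ runs at 35.9° with length 11.4, so Z = (9.234, 6.685). The perpendicularity gives ZP at right angles to SZ, so ZP runs at -54.10°; with |ZP| = 8.7, P = (14.34, -0.3627). ZP ⟂ PA, so PA runs at -144.1°; with |PA| = 29.3, A = (-9.398, -17.54). ∠PAN = 61.3° gives AN at 97.20° from the x-axis; with |AN| = 25.6, N = (-12.61, 7.855). ∠ANJ = 132.0° gives NJ at 49.20° from the x-axis; with |NJ| = 16.5, J = (-1.825, 20.35). Then |PJ| = |J − P| = 26.27.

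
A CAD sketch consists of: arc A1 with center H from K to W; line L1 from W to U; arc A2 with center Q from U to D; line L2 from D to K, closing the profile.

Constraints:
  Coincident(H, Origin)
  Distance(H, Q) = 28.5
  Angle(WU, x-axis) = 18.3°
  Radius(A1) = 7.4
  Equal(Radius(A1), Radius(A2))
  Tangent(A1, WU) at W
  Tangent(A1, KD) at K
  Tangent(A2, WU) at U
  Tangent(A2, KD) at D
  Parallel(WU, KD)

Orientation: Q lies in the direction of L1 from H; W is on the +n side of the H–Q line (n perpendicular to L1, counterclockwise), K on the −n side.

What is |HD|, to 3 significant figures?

29.4

The slot axis is L1's direction at 18.3°, so u = (cos 18.3°, sin 18.3°) = (0.949, 0.314) and n = (−sin 18.3°, cos 18.3°) = (-0.314, 0.949). H is at the origin and Q lies 28.5 along u from H, so Q = 28.5·u = (27.1, 8.95). Tangency of A1 to both parallel lines with radius 7.4 puts W and K at H ± 7.4·n: W = (-2.32, 7.03), K = (2.32, -7.03). Equal radii place U and D the same way about Q: U = Q + 7.4·n = (24.7, 16.0), D = Q − 7.4·n = (29.4, 1.92). Then |HD| = |D − H| = 29.4.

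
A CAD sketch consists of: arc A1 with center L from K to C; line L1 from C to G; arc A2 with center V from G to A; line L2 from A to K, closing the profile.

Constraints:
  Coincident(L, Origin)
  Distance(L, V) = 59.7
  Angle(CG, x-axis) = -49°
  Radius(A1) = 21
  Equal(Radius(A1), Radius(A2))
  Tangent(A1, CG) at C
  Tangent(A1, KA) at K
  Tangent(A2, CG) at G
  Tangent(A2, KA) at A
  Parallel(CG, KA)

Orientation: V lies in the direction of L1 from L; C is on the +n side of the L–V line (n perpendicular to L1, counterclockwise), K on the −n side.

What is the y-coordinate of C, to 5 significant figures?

13.777

The slot axis is L1's direction at -49.0°, so u = (cos -49.0°, sin -49.0°) = (0.65606, -0.75471) and n = (−sin -49.0°, cos -49.0°) = (0.75471, 0.65606). L is at the origin and V lies 59.7 along u from L, so V = 59.7·u = (39.167, -45.056). Tangency of A1 to both parallel lines with radius 21.0 puts C and K at L ± 21.0·n: C = (15.849, 13.777), K = (-15.849, -13.777). So C.y = 13.777.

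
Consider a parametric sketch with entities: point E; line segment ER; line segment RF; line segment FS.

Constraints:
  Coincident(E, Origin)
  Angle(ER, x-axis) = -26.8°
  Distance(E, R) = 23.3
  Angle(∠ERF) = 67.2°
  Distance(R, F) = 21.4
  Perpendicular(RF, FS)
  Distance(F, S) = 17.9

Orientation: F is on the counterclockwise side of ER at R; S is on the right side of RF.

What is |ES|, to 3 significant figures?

41.3

E is at the origin; ER runs at -26.8° with length 23.3, so R = 23.3·(cos -26.8°, sin -26.8°) = (20.8, -10.5). ∠ERF = 67.2°, so RF runs at -26.8° + (180° − 67.2°) = 86.0° from the x-axis; with |RF| = 21.4, F = R + 21.4·(cos 86.0°, sin 86.0°) = (22.3, 10.8). RF ⟂ FS; with |FS| = 17.9 on the right of RF, S = F + 17.9·(0.998, -0.0698) = (40.1, 9.59). Then |ES| = |S − E| = 41.3.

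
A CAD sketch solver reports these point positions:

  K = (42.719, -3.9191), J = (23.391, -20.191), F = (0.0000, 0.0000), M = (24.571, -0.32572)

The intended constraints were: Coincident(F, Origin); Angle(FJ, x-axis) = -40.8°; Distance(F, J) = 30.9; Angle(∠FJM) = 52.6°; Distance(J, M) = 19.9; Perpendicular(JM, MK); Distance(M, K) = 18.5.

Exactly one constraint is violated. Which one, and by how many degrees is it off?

Perpendicular(JM, MK) — off by 7.80°.

F = (0.00, 0.00) ✓; FJ at -40.80° ✓; |FJ| = 30.90 ✓; ∠FJM = 52.60° ✓; |JM| = 19.90 ✓; ∠(JM, MK) = 97.80° ✗; |MK| = 18.50 ✓.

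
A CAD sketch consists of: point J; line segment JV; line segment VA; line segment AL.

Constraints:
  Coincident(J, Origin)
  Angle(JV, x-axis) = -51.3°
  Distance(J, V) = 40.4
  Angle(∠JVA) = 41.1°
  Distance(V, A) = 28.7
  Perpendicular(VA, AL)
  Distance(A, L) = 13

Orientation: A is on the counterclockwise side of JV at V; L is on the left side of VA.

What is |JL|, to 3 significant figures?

13.7

J is at the origin; JV runs at -51.3° with length 40.4, so V = 40.4·(cos -51.3°, sin -51.3°) = (25.3, -31.5). ∠JVA = 41.1°, so VA runs at -51.3° + (180° − 41.1°) = 87.6° from the x-axis; with |VA| = 28.7, A = V + 28.7·(cos 87.6°, sin 87.6°) = (26.5, -2.85). VA ⟂ AL; with |AL| = 13.0 on the left of VA, L = A + 13.0·(-0.999, 0.0419) = (13.5, -2.31). Then |JL| = |L − J| = 13.7.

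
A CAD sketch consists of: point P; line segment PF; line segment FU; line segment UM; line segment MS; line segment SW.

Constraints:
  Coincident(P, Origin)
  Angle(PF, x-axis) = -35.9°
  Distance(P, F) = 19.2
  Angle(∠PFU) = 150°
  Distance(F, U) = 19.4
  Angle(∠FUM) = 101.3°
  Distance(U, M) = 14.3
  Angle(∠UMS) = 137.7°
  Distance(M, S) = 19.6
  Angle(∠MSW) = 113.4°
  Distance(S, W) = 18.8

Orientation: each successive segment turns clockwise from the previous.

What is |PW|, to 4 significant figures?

21.29

P is at the origin; PF runs at -35.9° with length 19.2, so F = (15.55, -11.26). ∠PFU = 150.0° gives FU at -65.90° from the x-axis; with |FU| = 19.4, U = (23.47, -28.97). ∠FUM = 101.3° gives UM at -144.6° from the x-axis; with |UM| = 14.3, M = (11.82, -37.25). ∠UMS = 137.7° gives MS at 173.1° from the x-axis; with |MS| = 19.6, S = (-7.640, -34.90). ∠MSW = 113.4° gives SW at 106.5° from the x-axis; with |SW| = 18.8, W = (-12.98, -16.87). Then |PW| = |W − P| = 21.29.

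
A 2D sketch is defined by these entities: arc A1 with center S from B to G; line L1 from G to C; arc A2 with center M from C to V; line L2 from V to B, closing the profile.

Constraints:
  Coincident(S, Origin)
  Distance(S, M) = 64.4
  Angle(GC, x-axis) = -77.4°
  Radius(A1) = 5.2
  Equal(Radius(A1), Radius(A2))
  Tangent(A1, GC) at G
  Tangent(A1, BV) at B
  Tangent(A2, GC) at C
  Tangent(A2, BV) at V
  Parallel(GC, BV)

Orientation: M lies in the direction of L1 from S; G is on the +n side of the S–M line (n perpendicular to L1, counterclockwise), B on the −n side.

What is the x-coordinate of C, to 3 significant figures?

19.1

The slot axis is L1's direction at -77.4°, so u = (cos -77.4°, sin -77.4°) = (0.218, -0.976) and n = (−sin -77.4°, cos -77.4°) = (0.976, 0.218). S is at the origin and M lies 64.4 along u from S, so M = 64.4·u = (14.0, -62.8). Tangency of A1 to both parallel lines with radius 5.2 puts G and B at S ± 5.2·n: G = (5.07, 1.13), B = (-5.07, -1.13). Equal radii place C and V the same way about M: C = M + 5.2·n = (19.1, -61.7), V = M − 5.2·n = (8.97, -64.0). So C.x = 19.1.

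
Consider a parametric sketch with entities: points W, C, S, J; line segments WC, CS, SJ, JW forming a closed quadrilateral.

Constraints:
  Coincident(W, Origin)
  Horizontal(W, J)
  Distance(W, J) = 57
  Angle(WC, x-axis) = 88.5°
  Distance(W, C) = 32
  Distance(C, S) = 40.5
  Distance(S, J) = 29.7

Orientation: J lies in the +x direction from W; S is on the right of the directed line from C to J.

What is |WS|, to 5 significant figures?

27.365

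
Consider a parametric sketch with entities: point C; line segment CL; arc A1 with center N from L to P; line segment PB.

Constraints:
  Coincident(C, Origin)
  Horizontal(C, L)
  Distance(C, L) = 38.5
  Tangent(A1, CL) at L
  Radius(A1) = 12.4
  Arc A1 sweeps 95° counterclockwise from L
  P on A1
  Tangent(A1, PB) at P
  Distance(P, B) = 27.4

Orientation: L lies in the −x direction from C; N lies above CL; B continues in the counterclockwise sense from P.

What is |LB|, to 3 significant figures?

42.0

C is at the origin; C and L share the same y with |CL| = 38.5 and L on the −x side, so L = (-38.5, 0.00). Since A1 is tangent to CL there, NL ⟂ CL, so N = L + (0, 12.4) = (-38.5, 12.4). On A1, L sits at bearing -90° from N; a 95° counterclockwise sweep puts P at bearing 5°, so P = N + 12.4·(cos 5°, sin 5°) = (-26.1, 13.5). Tangency of A1 to PB means the radius NP is perpendicular to PB, so PB runs along (−sin 5°, cos 5°); with |PB| = 27.4, B = (-28.5, 40.8). Then |LB| = |B − L| = 42.0.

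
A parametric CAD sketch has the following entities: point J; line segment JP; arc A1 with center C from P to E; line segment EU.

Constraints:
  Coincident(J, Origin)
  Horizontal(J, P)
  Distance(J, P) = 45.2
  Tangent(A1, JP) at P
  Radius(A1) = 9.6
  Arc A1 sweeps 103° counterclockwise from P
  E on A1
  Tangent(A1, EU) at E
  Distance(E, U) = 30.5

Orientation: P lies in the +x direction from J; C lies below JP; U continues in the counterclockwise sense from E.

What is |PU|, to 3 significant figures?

41.6

J is at the origin; JP is horizontal with |JP| = 45.2 and P on the +x side, so P = (45.2, 0.00). A1 meets JP tangentially, so CP is at right angles to JP, so C = P + (0, -9.6) = (45.2, -9.60). On A1, P sits at bearing 90° from C; a 103° counterclockwise sweep puts E at bearing 193°, so E = C + 9.6·(cos 193°, sin 193°) = (35.8, -11.8). Tangency of A1 to EU means the radius CE is perpendicular to EU, so EU runs along (−sin 193°, cos 193°); with |EU| = 30.5, U = (42.7, -41.5). Then |PU| = |U − P| = 41.6.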